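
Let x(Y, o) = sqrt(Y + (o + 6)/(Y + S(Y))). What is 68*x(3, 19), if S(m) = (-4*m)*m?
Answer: 68*sqrt(2442)/33 ≈ 101.83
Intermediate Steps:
S(m) = -4*m**2
x(Y, o) = sqrt(Y + (6 + o)/(Y - 4*Y**2)) (x(Y, o) = sqrt(Y + (o + 6)/(Y - 4*Y**2)) = sqrt(Y + (6 + o)/(Y - 4*Y**2)))
68*x(3, 19) = 68*sqrt((-6 - 1*19 + 3**2*(-1 + 4*3))/(3*(-1 + 4*3))) = 68*sqrt((-6 - 19 + 9*(-1 + 12))/(3*(-1 + 12))) = 68*sqrt((1/3)*(-6 - 19 + 9*11)/11) = 68*sqrt((1/3)*(1/11)*(-6 - 19 + 99)) = 68*sqrt((1/3)*(1/11)*74) = 68*sqrt(74/33) = 68*(sqrt(2442)/33) = 68*sqrt(2442)/33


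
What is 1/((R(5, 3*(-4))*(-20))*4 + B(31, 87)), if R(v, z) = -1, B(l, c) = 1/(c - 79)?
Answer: 8/641 ≈ 0.012480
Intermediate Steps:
B(l, c) = 1/(-79 + c)
1/((R(5, 3*(-4))*(-20))*4 + B(31, 87)) = 1/(-1*(-20)*4 + 1/(-79 + 87)) = 1/(20*4 + 1/8) = 1/(80 + ⅛) = 1/(641/8) = 8/641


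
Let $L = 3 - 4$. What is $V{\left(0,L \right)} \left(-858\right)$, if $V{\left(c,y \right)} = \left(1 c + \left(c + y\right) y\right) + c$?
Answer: $-858$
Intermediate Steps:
$L = -1$
$V{\left(c,y \right)} = 2 c + y \left(c + y\right)$ ($V{\left(c,y \right)} = \left(c + y \left(c + y\right)\right) + c = 2 c + y \left(c + y\right)$)
$V{\left(0,L \right)} \left(-858\right) = \left(\left(-1\right)^{2} + 2 \cdot 0 + 0 \left(-1\right)\right) \left(-858\right) = \left(1 + 0 + 0\right) \left(-858\right) = 1 \left(-858\right) = -858$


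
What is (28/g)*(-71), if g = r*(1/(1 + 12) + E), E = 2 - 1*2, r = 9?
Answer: -25844/9 ≈ -2871.6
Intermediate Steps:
E = 0 (E = 2 - 2 = 0)
g = 9/13 (g = 9*(1/(1 + 12) + 0) = 9*(1/13 + 0) = 9*(1/13) = 9/13 ≈ 0.69231)
(28/g)*(-71) = (28/(9/13))*(-71) = (28*(13/9))*(-71) = (364/9)*(-71) = -25844/9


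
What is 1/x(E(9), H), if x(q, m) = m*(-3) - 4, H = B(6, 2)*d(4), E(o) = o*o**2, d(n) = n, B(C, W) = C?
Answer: -1/76 ≈ -0.013158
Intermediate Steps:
E(o) = o**3
H = 24 (H = 6*4 = 24)
x(q, m) = -4 - 3*m (x(q, m) = -3*m - 4 = -4 - 3*m)
1/x(E(9), H) = 1/(-4 - 3*24) = 1/(-4 - 72) = 1/(-76) = -1/76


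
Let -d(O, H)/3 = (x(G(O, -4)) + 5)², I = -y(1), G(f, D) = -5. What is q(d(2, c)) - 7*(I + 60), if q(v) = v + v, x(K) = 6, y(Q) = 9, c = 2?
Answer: -1083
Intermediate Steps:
I = -9 (I = -1*9 = -9)
d(O, H) = -363 (d(O, H) = -3*(6 + 5)² = -3*11² = -3*121 = -363)
q(v) = 2*v
q(d(2, c)) - 7*(I + 60) = 2*(-363) - 7*(-9 + 60) = -726 - 7*51 = -726 - 357 = -1083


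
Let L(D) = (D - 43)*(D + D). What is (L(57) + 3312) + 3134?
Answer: 8042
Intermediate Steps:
L(D) = 2*D*(-43 + D) (L(D) = (-43 + D)*(2*D) = 2*D*(-43 + D))
(L(57) + 3312) + 3134 = (2*57*(-43 + 57) + 3312) + 3134 = (2*57*14 + 3312) + 3134 = (1596 + 3312) + 3134 = 4908 + 3134 = 8042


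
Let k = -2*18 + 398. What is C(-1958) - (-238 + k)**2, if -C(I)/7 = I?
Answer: -1670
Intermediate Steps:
C(I) = -7*I
k = 362 (k = -36 + 398 = 362)
C(-1958) - (-238 + k)**2 = -7*(-1958) - (-238 + 362)**2 = 13706 - 1*124**2 = 13706 - 1*15376 = 13706 - 15376 = -1670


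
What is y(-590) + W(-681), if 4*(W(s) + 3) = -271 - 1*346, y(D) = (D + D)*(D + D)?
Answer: 5568971/4 ≈ 1.3922e+6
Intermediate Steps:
y(D) = 4*D**2 (y(D) = (2*D)*(2*D) = 4*D**2)
W(s) = -629/4 (W(s) = -3 + (-271 - 1*346)/4 = -3 + (-271 - 346)/4 = -3 + (1/4)*(-617) = -3 - 617/4 = -629/4)
y(-590) + W(-681) = 4*(-590)**2 - 629/4 = 4*348100 - 629/4 = 1392400 - 629/4 = 5568971/4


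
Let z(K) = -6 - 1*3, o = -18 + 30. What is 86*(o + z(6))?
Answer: 258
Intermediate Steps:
o = 12
z(K) = -9 (z(K) = -6 - 3 = -9)
86*(o + z(6)) = 86*(12 - 9) = 86*3 = 258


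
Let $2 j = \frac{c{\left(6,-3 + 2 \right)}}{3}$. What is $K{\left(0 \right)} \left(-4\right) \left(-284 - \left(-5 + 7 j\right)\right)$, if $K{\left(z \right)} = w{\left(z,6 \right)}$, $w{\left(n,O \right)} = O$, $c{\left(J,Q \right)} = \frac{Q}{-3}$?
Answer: $\frac{20116}{3} \approx 6705.3$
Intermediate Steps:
$c{\left(J,Q \right)} = - \frac{Q}{3}$ ($c{\left(J,Q \right)} = Q \left(- \frac{1}{3}\right) = - \frac{Q}{3}$)
$K{\left(z \right)} = 6$
$j = \frac{1}{18}$ ($j = \frac{- \frac{-3 + 2}{3} \cdot \frac{1}{3}}{2} = \frac{\left(- \frac{1}{3}\right) \left(-1\right) \frac{1}{3}}{2} = \frac{\frac{1}{3} \cdot \frac{1}{3}}{2} = \frac{1}{2} \cdot \frac{1}{9} = \frac{1}{18} \approx 0.055556$)
$K{\left(0 \right)} \left(-4\right) \left(-284 - \left(-5 + 7 j\right)\right) = 6 \left(-4\right) \left(-284 + \left(5 - \frac{7}{18}\right)\right) = - 24 \left(-284 + \left(5 - \frac{7}{18}\right)\right) = - 24 \left(-284 + \frac{83}{18}\right) = \left(-24\right) \left(- \frac{5029}{18}\right) = \frac{20116}{3}$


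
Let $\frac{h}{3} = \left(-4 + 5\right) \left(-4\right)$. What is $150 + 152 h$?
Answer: $-1674$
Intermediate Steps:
$h = -12$ ($h = 3 \left(-4 + 5\right) \left(-4\right) = 3 \cdot 1 \left(-4\right) = 3 \left(-4\right) = -12$)
$150 + 152 h = 150 + 152 \left(-12\right) = 150 - 1824 = -1674$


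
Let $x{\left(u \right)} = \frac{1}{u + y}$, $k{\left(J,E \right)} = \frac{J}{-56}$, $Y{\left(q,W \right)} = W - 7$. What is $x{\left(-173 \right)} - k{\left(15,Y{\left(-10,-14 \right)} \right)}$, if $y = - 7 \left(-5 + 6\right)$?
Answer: $\frac{661}{2520} \approx 0.2623$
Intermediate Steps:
$Y{\left(q,W \right)} = -7 + W$
$k{\left(J,E \right)} = - \frac{J}{56}$ ($k{\left(J,E \right)} = J \left(- \frac{1}{56}\right) = - \frac{J}{56}$)
$y = -7$ ($y = \left(-7\right) 1 = -7$)
$x{\left(u \right)} = \frac{1}{-7 + u}$ ($x{\left(u \right)} = \frac{1}{u - 7} = \frac{1}{-7 + u}$)
$x{\left(-173 \right)} - k{\left(15,Y{\left(-10,-14 \right)} \right)} = \frac{1}{-7 - 173} - \left(- \frac{1}{56}\right) 15 = \frac{1}{-180} - - \frac{15}{56} = - \frac{1}{180} + \frac{15}{56} = \frac{661}{2520}$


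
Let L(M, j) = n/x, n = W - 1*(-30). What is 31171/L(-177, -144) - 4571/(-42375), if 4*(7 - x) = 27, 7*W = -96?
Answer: 3082727417/6441000 ≈ 478.61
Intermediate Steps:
W = -96/7 (W = (⅐)*(-96) = -96/7 ≈ -13.714)
x = ¼ (x = 7 - ¼*27 = 7 - 27/4 = ¼ ≈ 0.25000)
n = 114/7 (n = -96/7 - 1*(-30) = -96/7 + 30 = 114/7 ≈ 16.286)
L(M, j) = 456/7 (L(M, j) = 114/(7*(¼)) = (114/7)*4 = 456/7)
31171/L(-177, -144) - 4571/(-42375) = 31171/(456/7) - 4571/(-42375) = 31171*(7/456) - 4571*(-1/42375) = 218197/456 + 4571/42375 = 3082727417/6441000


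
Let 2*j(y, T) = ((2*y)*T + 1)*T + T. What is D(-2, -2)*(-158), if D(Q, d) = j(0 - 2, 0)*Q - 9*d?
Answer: -2844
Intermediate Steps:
j(y, T) = T/2 + T*(1 + 2*T*y)/2 (j(y, T) = (((2*y)*T + 1)*T + T)/2 = ((2*T*y + 1)*T + T)/2 = ((1 + 2*T*y)*T + T)/2 = (T*(1 + 2*T*y) + T)/2 = (T + T*(1 + 2*T*y))/2 = T/2 + T*(1 + 2*T*y)/2)
D(Q, d) = -9*d (D(Q, d) = (0*(1 + 0*(0 - 2)))*Q - 9*d = (0*(1 + 0*(-2)))*Q - 9*d = (0*(1 + 0))*Q - 9*d = (0*1)*Q - 9*d = 0*Q - 9*d = 0 - 9*d = -9*d)
D(-2, -2)*(-158) = -9*(-2)*(-158) = 18*(-158) = -2844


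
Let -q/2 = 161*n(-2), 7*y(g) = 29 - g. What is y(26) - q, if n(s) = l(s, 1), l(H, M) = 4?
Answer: 9019/7 ≈ 1288.4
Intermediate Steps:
y(g) = 29/7 - g/7 (y(g) = (29 - g)/7 = 29/7 - g/7)
n(s) = 4
q = -1288 (q = -322*4 = -2*644 = -1288)
y(26) - q = (29/7 - ⅐*26) - 1*(-1288) = (29/7 - 26/7) + 1288 = 3/7 + 1288 = 9019/7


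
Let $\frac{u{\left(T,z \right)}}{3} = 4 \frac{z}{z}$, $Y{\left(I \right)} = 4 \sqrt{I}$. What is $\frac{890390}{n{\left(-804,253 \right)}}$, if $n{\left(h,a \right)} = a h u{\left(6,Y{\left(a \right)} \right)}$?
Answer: $- \frac{445195}{1220472} \approx -0.36477$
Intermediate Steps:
$u{\left(T,z \right)} = 12$ ($u{\left(T,z \right)} = 3 \cdot 4 \frac{z}{z} = 3 \cdot 4 \cdot 1 = 3 \cdot 4 = 12$)
$n{\left(h,a \right)} = 12 a h$ ($n{\left(h,a \right)} = a h 12 = 12 a h$)
$\frac{890390}{n{\left(-804,253 \right)}} = \frac{890390}{12 \cdot 253 \left(-804\right)} = \frac{890390}{-2440944} = 890390 \left(- \frac{1}{2440944}\right) = - \frac{445195}{1220472}$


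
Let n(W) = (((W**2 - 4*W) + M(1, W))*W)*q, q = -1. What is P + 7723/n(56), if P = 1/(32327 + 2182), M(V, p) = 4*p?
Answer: -266337391/6060332544 ≈ -0.043948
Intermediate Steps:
n(W) = -W**3 (n(W) = (((W**2 - 4*W) + 4*W)*W)*(-1) = (W**2*W)*(-1) = W**3*(-1) = -W**3)
P = 1/34509 ≈ 2.8978e-5
P + 7723/n(56) = 1/34509 + 7723/((-1*56**3)) = 1/34509 + 7723/((-1*175616)) = 1/34509 + 7723/(-175616) = 1/34509 + 7723*(-1/175616) = 1/34509 - 7723/175616 = -266337391/6060332544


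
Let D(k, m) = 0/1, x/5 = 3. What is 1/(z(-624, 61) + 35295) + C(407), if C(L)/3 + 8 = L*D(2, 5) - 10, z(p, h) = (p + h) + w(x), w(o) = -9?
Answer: -1875041/34723 ≈ -54.000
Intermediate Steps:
x = 15 (x = 5*3 = 15)
D(k, m) = 0 (D(k, m) = 0*1 = 0)
z(p, h) = -9 + h + p (z(p, h) = (p + h) - 9 = (h + p) - 9 = -9 + h + p)
C(L) = -54 (C(L) = -24 + 3*(L*0 - 10) = -24 + 3*(0 - 10) = -24 + 3*(-10) = -24 - 30 = -54)
1/(z(-624, 61) + 35295) + C(407) = 1/((-9 + 61 - 624) + 35295) - 54 = 1/(-572 + 35295) - 54 = 1/34723 - 54 = -1875041/34723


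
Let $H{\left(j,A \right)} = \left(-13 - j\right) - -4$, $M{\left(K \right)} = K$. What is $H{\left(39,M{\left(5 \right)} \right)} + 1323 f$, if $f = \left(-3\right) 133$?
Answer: $-527925$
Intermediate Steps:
$f = -399$
$H{\left(j,A \right)} = -9 - j$ ($H{\left(j,A \right)} = \left(-13 - j\right) + 4 = -9 - j$)
$H{\left(39,M{\left(5 \right)} \right)} + 1323 f = \left(-9 - 39\right) + 1323 \left(-399\right) = \left(-9 - 39\right) - 527877 = -48 - 527877 = -527925$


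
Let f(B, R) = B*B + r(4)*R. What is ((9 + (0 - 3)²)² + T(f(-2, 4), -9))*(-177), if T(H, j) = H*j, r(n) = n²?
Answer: 50976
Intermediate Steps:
f(B, R) = B² + 16*R (f(B, R) = B*B + 4²*R = B² + 16*R)
((9 + (0 - 3)²)² + T(f(-2, 4), -9))*(-177) = ((9 + (0 - 3)²)² + ((-2)² + 16*4)*(-9))*(-177) = ((9 + (-3)²)² + (4 + 64)*(-9))*(-177) = ((9 + 9)² + 68*(-9))*(-177) = (18² - 612)*(-177) = (324 - 612)*(-177) = -288*(-177) = 50976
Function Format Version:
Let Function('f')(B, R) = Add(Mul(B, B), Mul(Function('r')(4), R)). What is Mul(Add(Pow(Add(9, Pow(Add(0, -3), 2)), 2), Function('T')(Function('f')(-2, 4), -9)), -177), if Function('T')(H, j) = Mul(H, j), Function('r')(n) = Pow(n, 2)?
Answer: 50976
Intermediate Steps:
Function('f')(B, R) = Add(Pow(B, 2), Mul(16, R)) (Function('f')(B, R) = Add(Mul(B, B), Mul(Pow(4, 2), R)) = Add(Pow(B, 2), Mul(16, R)))
Mul(Add(Pow(Add(9, Pow(Add(0, -3), 2)), 2), Function('T')(Function('f')(-2, 4), -9)), -177) = Mul(Add(Pow(Add(9, Pow(Add(0, -3), 2)), 2), Mul(Add(Pow(-2, 2), Mul(16, 4)), -9)), -177) = Mul(Add(Pow(Add(9, Pow(-3, 2)), 2), Mul(Add(4, 64), -9)), -177) = Mul(Add(Pow(Add(9, 9), 2), Mul(68, -9)), -177) = Mul(Add(Pow(18, 2), -612), -177) = Mul(Add(324, -612), -177) = Mul(-288, -177) = 50976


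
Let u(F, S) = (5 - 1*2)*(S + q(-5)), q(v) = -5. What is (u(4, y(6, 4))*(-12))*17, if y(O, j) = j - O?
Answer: 4284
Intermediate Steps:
u(F, S) = -15 + 3*S (u(F, S) = (5 - 1*2)*(S - 5) = (5 - 2)*(-5 + S) = 3*(-5 + S) = -15 + 3*S)
(u(4, y(6, 4))*(-12))*17 = ((-15 + 3*(4 - 1*6))*(-12))*17 = ((-15 + 3*(4 - 6))*(-12))*17 = ((-15 + 3*(-2))*(-12))*17 = ((-15 - 6)*(-12))*17 = -21*(-12)*17 = 252*17 = 4284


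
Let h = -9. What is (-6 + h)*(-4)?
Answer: 60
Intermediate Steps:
(-6 + h)*(-4) = (-6 - 9)*(-4) = -15*(-4) = 60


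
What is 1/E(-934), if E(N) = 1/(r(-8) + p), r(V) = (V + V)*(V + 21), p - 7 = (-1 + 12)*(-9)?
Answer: -300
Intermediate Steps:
p = -92 (p = 7 + (-1 + 12)*(-9) = 7 + 11*(-9) = 7 - 99 = -92)
r(V) = 2*V*(21 + V) (r(V) = (2*V)*(21 + V) = 2*V*(21 + V))
E(N) = -1/300 (E(N) = 1/(2*(-8)*(21 - 8) - 92) = 1/(2*(-8)*13 - 92) = 1/(-208 - 92) = 1/(-300) = -1/300)
1/E(-934) = 1/(-1/300) = -300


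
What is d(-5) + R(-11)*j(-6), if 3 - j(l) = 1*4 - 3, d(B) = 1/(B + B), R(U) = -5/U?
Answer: 89/110 ≈ 0.80909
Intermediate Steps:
d(B) = 1/(2*B)
j(l) = 2 (j(l) = 3 - (1*4 - 3) = 3 - (4 - 3) = 3 - 1*1 = 3 - 1 = 2)
d(-5) + R(-11)*j(-6) = (1/2)/(-5) - 5/(-11)*2 = (1/2)*(-1/5) - 5*(-1/11)*2 = -1/10 + (5/11)*2 = -1/10 + 10/11 = 89/110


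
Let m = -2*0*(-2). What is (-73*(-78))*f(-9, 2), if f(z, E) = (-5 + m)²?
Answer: 142350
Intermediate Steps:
m = 0 (m = 0*(-2) = 0)
f(z, E) = 25 (f(z, E) = (-5 + 0)² = (-5)² = 25)
(-73*(-78))*f(-9, 2) = -73*(-78)*25 = 5694*25 = 142350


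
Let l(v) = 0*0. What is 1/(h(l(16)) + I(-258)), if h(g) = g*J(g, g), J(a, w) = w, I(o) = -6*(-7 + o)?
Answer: 1/1590 ≈ 0.00062893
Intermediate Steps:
l(v) = 0
I(o) = 42 - 6*o
h(g) = g² (h(g) = g*g = g²)
1/(h(l(16)) + I(-258)) = 1/(0² + (42 - 6*(-258))) = 1/(0 + (42 + 1548)) = 1/(0 + 1590) = 1/1590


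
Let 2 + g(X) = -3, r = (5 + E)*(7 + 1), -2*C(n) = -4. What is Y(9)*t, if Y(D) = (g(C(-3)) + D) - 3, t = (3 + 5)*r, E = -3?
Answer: 128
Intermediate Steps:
C(n) = 2 (C(n) = -½*(-4) = 2)
r = 16 (r = (5 - 3)*(7 + 1) = 2*8 = 16)
g(X) = -5 (g(X) = -2 - 3 = -5)
t = 128 (t = (3 + 5)*16 = 8*16 = 128)
Y(D) = -8 + D (Y(D) = (-5 + D) - 3 = -8 + D)
Y(9)*t = (-8 + 9)*128 = 1*128 = 128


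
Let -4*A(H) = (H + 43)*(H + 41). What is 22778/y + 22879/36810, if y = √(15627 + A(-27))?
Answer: 22879/36810 + 22778*√15571/15571 ≈ 183.16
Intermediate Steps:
A(H) = -(41 + H)*(43 + H)/4 (A(H) = -(H + 43)*(H + 41)/4 = -(43 + H)*(41 + H)/4 = -(41 + H)*(43 + H)/4)
y = √15571 (y = √(15627 + (-1763/4 - 21*(-27) - ¼*(-27)²)) = √(15627 + (-1763/4 + 567 - ¼*729)) = √(15627 + (-1763/4 + 567 - 729/4)) = √(15627 - 56) = √15571 ≈ 124.78)
22778/y + 22879/36810 = 22778/(√15571) + 22879/36810 = 22778*(√15571/15571) + 22879*(1/36810) = 22778*√15571/15571 + 22879/36810 = 22879/36810 + 22778*√15571/15571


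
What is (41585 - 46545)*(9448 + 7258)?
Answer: -82861760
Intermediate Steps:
(41585 - 46545)*(9448 + 7258) = -4960*16706 = -82861760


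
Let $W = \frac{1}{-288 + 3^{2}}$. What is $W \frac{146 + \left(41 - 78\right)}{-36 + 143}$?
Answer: $- \frac{109}{29853} \approx -0.0036512$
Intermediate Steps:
$W = - \frac{1}{279}$ ($W = \frac{1}{-288 + 9} = \frac{1}{-279} = - \frac{1}{279} \approx -0.0035842$)
$W \frac{146 + \left(41 - 78\right)}{-36 + 143} = - \frac{\left(146 + \left(41 - 78\right)\right) \frac{1}{-36 + 143}}{279} = - \frac{\left(146 - 37\right) \frac{1}{107}}{279} = - \frac{109 \cdot \frac{1}{107}}{279} = \left(- \frac{1}{279}\right) \frac{109}{107} = - \frac{109}{29853}$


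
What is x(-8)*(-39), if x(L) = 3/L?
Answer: 117/8 ≈ 14.625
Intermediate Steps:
x(-8)*(-39) = (3/(-8))*(-39) = (3*(-⅛))*(-39) = -3/8*(-39) = 117/8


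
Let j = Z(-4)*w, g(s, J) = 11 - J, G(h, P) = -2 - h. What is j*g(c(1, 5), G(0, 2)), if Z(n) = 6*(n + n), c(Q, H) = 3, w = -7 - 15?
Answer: 13728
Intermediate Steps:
w = -22
Z(n) = 12*n (Z(n) = 6*(2*n) = 12*n)
j = 1056 (j = (12*(-4))*(-22) = -48*(-22) = 1056)
j*g(c(1, 5), G(0, 2)) = 1056*(11 - (-2 - 1*0)) = 1056*(11 - (-2 + 0)) = 1056*(11 - 1*(-2)) = 1056*(11 + 2) = 1056*13 = 13728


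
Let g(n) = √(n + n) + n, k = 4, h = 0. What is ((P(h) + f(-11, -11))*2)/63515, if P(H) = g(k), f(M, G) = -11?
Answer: -14/63515 + 4*√2/63515 ≈ -0.00013136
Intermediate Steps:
g(n) = n + √2*√n (g(n) = √(2*n) + n = √2*√n + n = n + √2*√n)
P(H) = 4 + 2*√2 (P(H) = 4 + √2*√4 = 4 + √2*2 = 4 + 2*√2)
((P(h) + f(-11, -11))*2)/63515 = (((4 + 2*√2) - 11)*2)/63515 = ((-7 + 2*√2)*2)*(1/63515) = (-14 + 4*√2)*(1/63515) = -14/63515 + 4*√2/63515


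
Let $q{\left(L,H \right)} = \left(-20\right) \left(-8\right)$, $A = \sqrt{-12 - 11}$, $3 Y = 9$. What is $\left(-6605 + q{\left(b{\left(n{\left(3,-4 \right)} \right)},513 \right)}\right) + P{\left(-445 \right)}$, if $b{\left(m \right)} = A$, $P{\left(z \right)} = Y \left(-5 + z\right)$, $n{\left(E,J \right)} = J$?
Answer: $-7795$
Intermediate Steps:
$Y = 3$ ($Y = \frac{1}{3} \cdot 9 = 3$)
$A = i \sqrt{23}$ ($A = \sqrt{-23} = i \sqrt{23} \approx 4.7958 i$)
$P{\left(z \right)} = -15 + 3 z$ ($P{\left(z \right)} = 3 \left(-5 + z\right) = -15 + 3 z$)
$b{\left(m \right)} = i \sqrt{23}$
$q{\left(L,H \right)} = 160$
$\left(-6605 + q{\left(b{\left(n{\left(3,-4 \right)} \right)},513 \right)}\right) + P{\left(-445 \right)} = \left(-6605 + 160\right) + \left(-15 + 3 \left(-445\right)\right) = -6445 - 1350 = -7795$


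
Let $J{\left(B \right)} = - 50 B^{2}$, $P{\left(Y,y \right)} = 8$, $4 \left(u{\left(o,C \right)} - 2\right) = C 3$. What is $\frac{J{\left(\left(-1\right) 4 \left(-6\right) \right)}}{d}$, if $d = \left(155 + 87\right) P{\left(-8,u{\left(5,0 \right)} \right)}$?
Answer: $- \frac{1800}{121} \approx -14.876$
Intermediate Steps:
$u{\left(o,C \right)} = 2 + \frac{3 C}{4}$ ($u{\left(o,C \right)} = 2 + \frac{C 3}{4} = 2 + \frac{3 C}{4}$)
$d = 1936$ ($d = \left(155 + 87\right) 8 = 242 \cdot 8 = 1936$)
$\frac{J{\left(\left(-1\right) 4 \left(-6\right) \right)}}{d} = \frac{\left(-50\right) \left(\left(-1\right) 4 \left(-6\right)\right)^{2}}{1936} = - 50 \left(\left(-4\right) \left(-6\right)\right)^{2} \cdot \frac{1}{1936} = - 50 \cdot 24^{2} \cdot \frac{1}{1936} = \left(-50\right) 576 \cdot \frac{1}{1936} = \left(-28800\right) \frac{1}{1936} = - \frac{1800}{121}$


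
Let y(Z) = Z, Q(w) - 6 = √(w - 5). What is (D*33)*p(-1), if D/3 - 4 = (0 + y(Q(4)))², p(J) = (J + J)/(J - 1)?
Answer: 3861 + 1188*I ≈ 3861.0 + 1188.0*I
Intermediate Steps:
Q(w) = 6 + √(-5 + w) (Q(w) = 6 + √(w - 5) = 6 + √(-5 + w))
p(J) = 2*J/(-1 + J) (p(J) = (2*J)/(-1 + J) = 2*J/(-1 + J))
D = 12 + 3*(6 + I)² (D = 12 + 3*(0 + (6 + √(-5 + 4)))² = 12 + 3*(0 + (6 + √(-1)))² = 12 + 3*(0 + (6 + I))² = 12 + 3*(6 + I)² ≈ 117.0 + 36.0*I)
(D*33)*p(-1) = ((117 + 36*I)*33)*(2*(-1)/(-1 - 1)) = (3861 + 1188*I)*(2*(-1)/(-2)) = (3861 + 1188*I)*(2*(-1)*(-½)) = (3861 + 1188*I)*1 = 3861 + 1188*I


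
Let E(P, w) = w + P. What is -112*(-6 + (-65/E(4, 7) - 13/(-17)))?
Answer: 233408/187 ≈ 1248.2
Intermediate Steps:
E(P, w) = P + w
-112*(-6 + (-65/E(4, 7) - 13/(-17))) = -112*(-6 + (-65/(4 + 7) - 13/(-17))) = -112*(-6 + (-65/11 - 13*(-1/17))) = -112*(-6 + (-65*1/11 + 13/17)) = -112*(-6 + (-65/11 + 13/17)) = -112*(-6 - 962/187) = -112*(-2084/187) = 233408/187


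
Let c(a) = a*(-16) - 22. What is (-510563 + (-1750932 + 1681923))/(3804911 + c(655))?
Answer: -579572/3794409 ≈ -0.15274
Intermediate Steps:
c(a) = -22 - 16*a (c(a) = -16*a - 22 = -22 - 16*a)
(-510563 + (-1750932 + 1681923))/(3804911 + c(655)) = (-510563 + (-1750932 + 1681923))/(3804911 + (-22 - 16*655)) = (-510563 - 69009)/(3804911 + (-22 - 10480)) = -579572/(3804911 - 10502) = -579572/3794409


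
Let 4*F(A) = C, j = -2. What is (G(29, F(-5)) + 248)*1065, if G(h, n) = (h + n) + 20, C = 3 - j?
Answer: 1270545/4 ≈ 3.1764e+5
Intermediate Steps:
C = 5 (C = 3 - 1*(-2) = 3 + 2 = 5)
F(A) = 5/4 (F(A) = (1/4)*5 = 5/4)
G(h, n) = 20 + h + n
(G(29, F(-5)) + 248)*1065 = ((20 + 29 + 5/4) + 248)*1065 = (201/4 + 248)*1065 = (1193/4)*1065 = 1270545/4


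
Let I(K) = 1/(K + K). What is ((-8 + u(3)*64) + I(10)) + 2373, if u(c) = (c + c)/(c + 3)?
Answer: 48581/20 ≈ 2429.1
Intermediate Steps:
u(c) = 2*c/(3 + c) (u(c) = (2*c)/(3 + c) = 2*c/(3 + c))
I(K) = 1/(2*K)
((-8 + u(3)*64) + I(10)) + 2373 = ((-8 + (2*3/(3 + 3))*64) + (½)/10) + 2373 = ((-8 + (2*3/6)*64) + (½)*(⅒)) + 2373 = ((-8 + (2*3*(⅙))*64) + 1/20) + 2373 = ((-8 + 1*64) + 1/20) + 2373 = ((-8 + 64) + 1/20) + 2373 = (56 + 1/20) + 2373 = 1121/20 + 2373 = 48581/20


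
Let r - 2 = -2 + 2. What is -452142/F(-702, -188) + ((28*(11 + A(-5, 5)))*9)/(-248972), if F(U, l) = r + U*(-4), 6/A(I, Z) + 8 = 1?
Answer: -14072235048/87451415 ≈ -160.91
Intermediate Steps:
r = 2 (r = 2 + (-2 + 2) = 2 + 0 = 2)
A(I, Z) = -6/7 (A(I, Z) = 6/(-8 + 1) = 6/(-7) = 6*(-1/7) = -6/7)
F(U, l) = 2 - 4*U (F(U, l) = 2 + U*(-4) = 2 - 4*U)
-452142/F(-702, -188) + ((28*(11 + A(-5, 5)))*9)/(-248972) = -452142/(2 - 4*(-702)) + ((28*(11 - 6/7))*9)/(-248972) = -452142/(2 + 2808) + ((28*(71/7))*9)*(-1/248972) = -452142/2810 + (284*9)*(-1/248972) = -452142*1/2810 + 2556*(-1/248972) = -226071/1405 - 639/62243 = -14072235048/87451415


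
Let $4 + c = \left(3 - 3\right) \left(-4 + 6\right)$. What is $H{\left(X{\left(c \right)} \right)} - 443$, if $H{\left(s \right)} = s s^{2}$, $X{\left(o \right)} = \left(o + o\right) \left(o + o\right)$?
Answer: $261701$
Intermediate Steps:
$c = -4$ ($c = -4 + \left(3 - 3\right) \left(-4 + 6\right) = -4 + 0 \cdot 2 = -4 + 0 = -4$)
$X{\left(o \right)} = 4 o^{2}$ ($X{\left(o \right)} = 2 o 2 o = 4 o^{2}$)
$H{\left(s \right)} = s^{3}$
$H{\left(X{\left(c \right)} \right)} - 443 = \left(4 \left(-4\right)^{2}\right)^{3} - 443 = \left(4 \cdot 16\right)^{3} - 443 = 64^{3} - 443 = 262144 - 443 = 261701$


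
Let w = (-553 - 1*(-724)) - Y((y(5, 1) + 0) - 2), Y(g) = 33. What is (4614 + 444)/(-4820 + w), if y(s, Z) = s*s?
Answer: -2529/2341 ≈ -1.0803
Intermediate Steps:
y(s, Z) = s²
w = 138 (w = (-553 - 1*(-724)) - 1*33 = (-553 + 724) - 33 = 171 - 33 = 138)
(4614 + 444)/(-4820 + w) = (4614 + 444)/(-4820 + 138) = 5058/(-4682) = 5058*(-1/4682) = -2529/2341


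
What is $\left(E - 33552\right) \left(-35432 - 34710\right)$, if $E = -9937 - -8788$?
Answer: $2433997542$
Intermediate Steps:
$E = -1149$ ($E = -9937 + 8788 = -1149$)
$\left(E - 33552\right) \left(-35432 - 34710\right) = \left(-1149 - 33552\right) \left(-35432 - 34710\right) = \left(-34701\right) \left(-70142\right) = 2433997542$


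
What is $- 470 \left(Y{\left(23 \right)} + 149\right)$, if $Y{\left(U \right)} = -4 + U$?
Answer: $-78960$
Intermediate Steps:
$- 470 \left(Y{\left(23 \right)} + 149\right) = - 470 \left(\left(-4 + 23\right) + 149\right) = - 470 \left(19 + 149\right) = \left(-470\right) 168 = -78960$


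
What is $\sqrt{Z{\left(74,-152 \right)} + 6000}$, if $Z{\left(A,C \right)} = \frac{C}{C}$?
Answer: $\sqrt{6001} \approx 77.466$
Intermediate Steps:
$Z{\left(A,C \right)} = 1$
$\sqrt{Z{\left(74,-152 \right)} + 6000} = \sqrt{1 + 6000} = \sqrt{6001}$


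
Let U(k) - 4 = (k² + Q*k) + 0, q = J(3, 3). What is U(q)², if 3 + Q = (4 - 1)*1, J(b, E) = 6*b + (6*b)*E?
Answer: 26915344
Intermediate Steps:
J(b, E) = 6*b + 6*E*b
Q = 0 (Q = -3 + (4 - 1)*1 = -3 + 3*1 = -3 + 3 = 0)
q = 72 (q = 6*3*(1 + 3) = 6*3*4 = 72)
U(k) = 4 + k² (U(k) = 4 + ((k² + 0*k) + 0) = 4 + ((k² + 0) + 0) = 4 + (k² + 0) = 4 + k²)
U(q)² = (4 + 72²)² = (4 + 5184)² = 5188² = 26915344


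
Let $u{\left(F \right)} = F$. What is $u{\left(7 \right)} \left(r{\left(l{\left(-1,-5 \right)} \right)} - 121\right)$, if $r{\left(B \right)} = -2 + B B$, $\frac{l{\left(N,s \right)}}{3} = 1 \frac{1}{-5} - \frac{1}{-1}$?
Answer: $- \frac{20517}{25} \approx -820.68$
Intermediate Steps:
$l{\left(N,s \right)} = \frac{12}{5}$ ($l{\left(N,s \right)} = 3 \left(1 \frac{1}{-5} - \frac{1}{-1}\right) = 3 \left(1 \left(- \frac{1}{5}\right) - -1\right) = 3 \left(- \frac{1}{5} + 1\right) = 3 \cdot \frac{4}{5} = \frac{12}{5}$)
$r{\left(B \right)} = -2 + B^{2}$
$u{\left(7 \right)} \left(r{\left(l{\left(-1,-5 \right)} \right)} - 121\right) = 7 \left(\left(-2 + \left(\frac{12}{5}\right)^{2}\right) - 121\right) = 7 \left(\left(-2 + \frac{144}{25}\right) - 121\right) = 7 \left(\frac{94}{25} - 121\right) = 7 \left(- \frac{2931}{25}\right) = - \frac{20517}{25}$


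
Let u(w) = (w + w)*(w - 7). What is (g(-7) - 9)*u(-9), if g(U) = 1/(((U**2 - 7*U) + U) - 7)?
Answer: -18120/7 ≈ -2588.6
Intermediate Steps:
u(w) = 2*w*(-7 + w) (u(w) = (2*w)*(-7 + w) = 2*w*(-7 + w))
g(U) = 1/(-7 + U**2 - 6*U) (g(U) = 1/((U**2 - 6*U) - 7) = 1/(-7 + U**2 - 6*U))
(g(-7) - 9)*u(-9) = (1/(-7 + (-7)**2 - 6*(-7)) - 9)*(2*(-9)*(-7 - 9)) = (1/(-7 + 49 + 42) - 9)*(2*(-9)*(-16)) = (1/84 - 9)*288 = -755/84*288 = -18120/7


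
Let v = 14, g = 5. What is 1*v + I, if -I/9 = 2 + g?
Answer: -49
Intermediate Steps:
I = -63 (I = -9*(2 + 5) = -9*7 = -63)
1*v + I = 1*14 - 63 = 14 - 63 = -49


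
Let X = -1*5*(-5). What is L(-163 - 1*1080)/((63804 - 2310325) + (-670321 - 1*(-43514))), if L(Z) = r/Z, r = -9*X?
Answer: -75/1190515568 ≈ -6.2998e-8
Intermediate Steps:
X = 25 (X = -5*(-5) = 25)
r = -225 (r = -9*25 = -225)
L(Z) = -225/Z
L(-163 - 1*1080)/((63804 - 2310325) + (-670321 - 1*(-43514))) = (-225/(-163 - 1*1080))/((63804 - 2310325) + (-670321 - 1*(-43514))) = (-225/(-163 - 1080))/(-2246521 + (-670321 + 43514)) = (-225/(-1243))/(-2246521 - 626807) = -225*(-1/1243)/(-2873328) = (225/1243)*(-1/2873328) = -75/1190515568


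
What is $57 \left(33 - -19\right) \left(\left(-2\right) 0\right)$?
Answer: $0$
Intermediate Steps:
$57 \left(33 - -19\right) \left(\left(-2\right) 0\right) = 57 \left(33 + 19\right) 0 = 57 \cdot 52 \cdot 0 = 2964 \cdot 0 = 0$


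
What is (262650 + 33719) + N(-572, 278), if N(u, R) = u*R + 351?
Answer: 137704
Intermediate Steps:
N(u, R) = 351 + R*u (N(u, R) = R*u + 351 = 351 + R*u)
(262650 + 33719) + N(-572, 278) = (262650 + 33719) + (351 + 278*(-572)) = 296369 + (351 - 159016) = 296369 - 158665 = 137704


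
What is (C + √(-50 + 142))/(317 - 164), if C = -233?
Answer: -233/153 + 2*√23/153 ≈ -1.4602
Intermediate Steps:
(C + √(-50 + 142))/(317 - 164) = (-233 + √(-50 + 142))/(317 - 164) = (-233 + √92)/153 = (-233 + 2*√23)*(1/153) = -233/153 + 2*√23/153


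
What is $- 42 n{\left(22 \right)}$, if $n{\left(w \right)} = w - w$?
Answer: $0$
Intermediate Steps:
$n{\left(w \right)} = 0$
$- 42 n{\left(22 \right)} = \left(-42\right) 0 = 0$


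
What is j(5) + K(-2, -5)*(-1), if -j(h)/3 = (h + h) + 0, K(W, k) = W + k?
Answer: -23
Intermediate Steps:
j(h) = -6*h (j(h) = -3*((h + h) + 0) = -3*(2*h + 0) = -6*h)
j(5) + K(-2, -5)*(-1) = -6*5 + (-2 - 5)*(-1) = -30 - 7*(-1) = -30 + 7 = -23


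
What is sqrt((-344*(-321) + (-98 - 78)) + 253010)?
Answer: 93*sqrt(42) ≈ 602.71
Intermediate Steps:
sqrt((-344*(-321) + (-98 - 78)) + 253010) = sqrt((110424 - 176) + 253010) = sqrt(110248 + 253010) = sqrt(363258) = 93*sqrt(42)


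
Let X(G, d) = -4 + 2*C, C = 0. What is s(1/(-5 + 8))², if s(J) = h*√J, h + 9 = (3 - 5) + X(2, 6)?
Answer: 75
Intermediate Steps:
X(G, d) = -4 (X(G, d) = -4 + 2*0 = -4 + 0 = -4)
h = -15 (h = -9 + ((3 - 5) - 4) = -9 + (-2 - 4) = -9 - 6 = -15)
s(J) = -15*√J
s(1/(-5 + 8))² = (-15/√(-5 + 8))² = (-15*√3/3)² = (-5*√3)² = 75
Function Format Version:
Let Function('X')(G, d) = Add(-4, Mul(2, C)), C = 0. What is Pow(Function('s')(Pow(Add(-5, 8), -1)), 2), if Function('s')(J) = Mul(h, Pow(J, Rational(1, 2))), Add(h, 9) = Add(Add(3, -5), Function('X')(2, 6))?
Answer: 75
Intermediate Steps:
Function('X')(G, d) = -4 (Function('X')(G, d) = Add(-4, Mul(2, 0)) = Add(-4, 0) = -4)
h = -15 (h = Add(-9, Add(Add(3, -5), -4)) = Add(-9, Add(-2, -4)) = Add(-9, -6) = -15)
Function('s')(J) = Mul(-15, Pow(J, Rational(1, 2)))
Pow(Function('s')(Pow(Add(-5, 8), -1)), 2) = Pow(Mul(-15, Pow(Pow(Add(-5, 8), -1), Rational(1, 2))), 2) = Pow(Mul(-15, Pow(Pow(3, -1), Rational(1, 2))), 2) = Pow(Mul(-15, Pow(Rational(1, 3), Rational(1, 2))), 2) = Pow(Mul(-15, Mul(Rational(1, 3), Pow(3, Rational(1, 2)))), 2) = Pow(Mul(-5, Pow(3, Rational(1, 2))), 2) = 75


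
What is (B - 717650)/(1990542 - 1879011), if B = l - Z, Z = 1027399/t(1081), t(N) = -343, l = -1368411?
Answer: -714491524/38255133 ≈ -18.677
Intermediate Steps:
Z = -1027399/343 (Z = 1027399/(-343) = 1027399*(-1/343) = -1027399/343 ≈ -2995.3)
B = -468337574/343 (B = -1368411 - 1*(-1027399/343) = -1368411 + 1027399/343 = -468337574/343 ≈ -1.3654e+6)
(B - 717650)/(1990542 - 1879011) = (-468337574/343 - 717650)/(1990542 - 1879011) = -714491524/343/111531 = -714491524/343*1/111531 = -714491524/38255133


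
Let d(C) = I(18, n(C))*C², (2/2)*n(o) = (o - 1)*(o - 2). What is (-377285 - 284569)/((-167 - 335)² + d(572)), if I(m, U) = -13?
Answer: 110309/666898 ≈ 0.16541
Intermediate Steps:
n(o) = (-1 + o)*(-2 + o) (n(o) = (o - 1)*(o - 2) = (-1 + o)*(-2 + o))
d(C) = -13*C²
(-377285 - 284569)/((-167 - 335)² + d(572)) = (-377285 - 284569)/((-167 - 335)² - 13*572²) = -661854/((-502)² - 13*327184) = -661854/(252004 - 4253392) = -661854/(-4001388) = -661854*(-1/4001388) = 110309/666898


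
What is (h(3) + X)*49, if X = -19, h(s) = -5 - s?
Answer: -1323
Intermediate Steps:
(h(3) + X)*49 = ((-5 - 1*3) - 19)*49 = ((-5 - 3) - 19)*49 = (-8 - 19)*49 = -27*49 = -1323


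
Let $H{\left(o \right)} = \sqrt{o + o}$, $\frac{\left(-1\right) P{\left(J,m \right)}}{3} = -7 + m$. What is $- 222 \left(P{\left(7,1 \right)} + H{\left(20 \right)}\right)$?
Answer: $-3996 - 444 \sqrt{10} \approx -5400.1$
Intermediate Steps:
$P{\left(J,m \right)} = 21 - 3 m$ ($P{\left(J,m \right)} = - 3 \left(-7 + m\right) = 21 - 3 m$)
$H{\left(o \right)} = \sqrt{2} \sqrt{o}$ ($H{\left(o \right)} = \sqrt{2 o} = \sqrt{2} \sqrt{o}$)
$- 222 \left(P{\left(7,1 \right)} + H{\left(20 \right)}\right) = - 222 \left(\left(21 - 3\right) + \sqrt{2} \sqrt{20}\right) = - 222 \left(\left(21 - 3\right) + \sqrt{2} \cdot 2 \sqrt{5}\right) = - 222 \left(18 + 2 \sqrt{10}\right) = -3996 - 444 \sqrt{10}$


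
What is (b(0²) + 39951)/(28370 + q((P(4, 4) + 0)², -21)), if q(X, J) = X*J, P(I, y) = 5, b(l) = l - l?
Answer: 39951/27845 ≈ 1.4348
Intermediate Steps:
b(l) = 0
q(X, J) = J*X
(b(0²) + 39951)/(28370 + q((P(4, 4) + 0)², -21)) = (0 + 39951)/(28370 - 21*(5 + 0)²) = 39951/(28370 - 21*5²) = 39951/(28370 - 21*25) = 39951/(28370 - 525) = 39951/27845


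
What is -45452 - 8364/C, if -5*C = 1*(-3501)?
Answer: -53056424/1167 ≈ -45464.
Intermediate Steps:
C = 3501/5 (C = -(-3501)/5 = -⅕*(-3501) = 3501/5 ≈ 700.20)
-45452 - 8364/C = -45452 - 8364/3501/5 = -45452 - 8364*5/3501 = -45452 - 1*13940/1167 = -45452 - 13940/1167 = -53056424/1167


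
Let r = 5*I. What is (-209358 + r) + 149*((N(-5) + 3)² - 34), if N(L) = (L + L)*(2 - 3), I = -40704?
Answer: -392763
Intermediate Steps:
N(L) = -2*L (N(L) = (2*L)*(-1) = -2*L)
r = -203520 (r = 5*(-40704) = -203520)
(-209358 + r) + 149*((N(-5) + 3)² - 34) = (-209358 - 203520) + 149*((-2*(-5) + 3)² - 34) = -412878 + 149*((10 + 3)² - 34) = -412878 + 149*(13² - 34) = -412878 + 149*(169 - 34) = -412878 + 149*135 = -412878 + 20115 = -392763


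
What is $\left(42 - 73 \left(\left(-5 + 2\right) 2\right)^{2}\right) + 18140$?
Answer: $15554$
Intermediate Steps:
$\left(42 - 73 \left(\left(-5 + 2\right) 2\right)^{2}\right) + 18140 = \left(42 - 73 \left(\left(-3\right) 2\right)^{2}\right) + 18140 = \left(42 - 73 \left(-6\right)^{2}\right) + 18140 = \left(42 - 2628\right) + 18140 = -2586 + 18140 = 15554$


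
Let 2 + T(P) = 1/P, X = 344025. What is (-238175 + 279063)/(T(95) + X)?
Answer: 1942180/16341093 ≈ 0.11885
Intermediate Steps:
T(P) = -2 + 1/P
(-238175 + 279063)/(T(95) + X) = (-238175 + 279063)/((-2 + 1/95) + 344025) = 40888/((-2 + 1/95) + 344025) = 40888/(-189/95 + 344025) = 40888/(32682186/95) = 40888*(95/32682186) = 1942180/16341093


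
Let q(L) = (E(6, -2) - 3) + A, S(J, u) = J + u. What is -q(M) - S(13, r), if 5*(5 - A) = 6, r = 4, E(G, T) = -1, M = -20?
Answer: -84/5 ≈ -16.800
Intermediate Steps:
A = 19/5 (A = 5 - ⅕*6 = 5 - 6/5 = 19/5 ≈ 3.8000)
q(L) = -⅕ (q(L) = (-1 - 3) + 19/5 = -4 + 19/5 = -⅕)
-q(M) - S(13, r) = -1*(-⅕) - (13 + 4) = ⅕ - 1*17 = ⅕ - 17 = -84/5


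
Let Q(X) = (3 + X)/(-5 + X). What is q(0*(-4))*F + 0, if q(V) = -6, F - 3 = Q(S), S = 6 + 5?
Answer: -32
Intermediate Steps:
S = 11
Q(X) = (3 + X)/(-5 + X)
F = 16/3 (F = 3 + (3 + 11)/(-5 + 11) = 3 + 14/6 = 3 + (⅙)*14 = 3 + 7/3 = 16/3 ≈ 5.3333)
q(0*(-4))*F + 0 = -6*16/3 + 0 = -32 + 0 = -32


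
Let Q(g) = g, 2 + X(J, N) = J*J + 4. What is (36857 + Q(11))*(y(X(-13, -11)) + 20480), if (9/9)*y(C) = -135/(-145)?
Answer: 21897637996/29 ≈ 7.5509e+8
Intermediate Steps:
X(J, N) = 2 + J² (X(J, N) = -2 + (J*J + 4) = -2 + (J² + 4) = -2 + (4 + J²) = 2 + J²)
y(C) = 27/29 (y(C) = -135/(-145) = -135*(-1/145) = 27/29)
(36857 + Q(11))*(y(X(-13, -11)) + 20480) = (36857 + 11)*(27/29 + 20480) = 36868*(593947/29) = 21897637996/29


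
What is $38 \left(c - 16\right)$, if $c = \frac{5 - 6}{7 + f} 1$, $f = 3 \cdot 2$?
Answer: $- \frac{7942}{13} \approx -610.92$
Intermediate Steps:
$f = 6$
$c = - \frac{1}{13}$ ($c = \frac{5 - 6}{7 + 6} \cdot 1 = - \frac{1}{13} \cdot 1 = \left(-1\right) \frac{1}{13} \cdot 1 = \left(- \frac{1}{13}\right) 1 = - \frac{1}{13} \approx -0.076923$)
$38 \left(c - 16\right) = 38 \left(- \frac{1}{13} - 16\right) = 38 \left(- \frac{209}{13}\right) = - \frac{7942}{13}$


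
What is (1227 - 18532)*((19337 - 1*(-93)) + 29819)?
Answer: -852253945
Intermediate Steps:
(1227 - 18532)*((19337 - 1*(-93)) + 29819) = -17305*((19337 + 93) + 29819) = -17305*(19430 + 29819) = -17305*49249 = -852253945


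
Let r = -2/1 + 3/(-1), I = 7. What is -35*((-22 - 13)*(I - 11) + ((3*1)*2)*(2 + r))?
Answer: -4270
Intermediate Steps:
r = -5 (r = -2*1 + 3*(-1) = -2 - 3 = -5)
-35*((-22 - 13)*(I - 11) + ((3*1)*2)*(2 + r)) = -35*((-22 - 13)*(7 - 11) + ((3*1)*2)*(2 - 5)) = -35*(-35*(-4) + (3*2)*(-3)) = -35*(140 + 6*(-3)) = -35*(140 - 18) = -35*122 = -4270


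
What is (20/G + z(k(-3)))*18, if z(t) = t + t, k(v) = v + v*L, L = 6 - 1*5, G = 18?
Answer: -196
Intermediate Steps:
L = 1 (L = 6 - 5 = 1)
k(v) = 2*v (k(v) = v + v*1 = v + v = 2*v)
z(t) = 2*t
(20/G + z(k(-3)))*18 = (20/18 + 2*(2*(-3)))*18 = (20*(1/18) + 2*(-6))*18 = (10/9 - 12)*18 = -98/9*18 = -196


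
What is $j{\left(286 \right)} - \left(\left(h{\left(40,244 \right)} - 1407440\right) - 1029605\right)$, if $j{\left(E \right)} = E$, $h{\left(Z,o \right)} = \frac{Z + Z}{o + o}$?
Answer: $\frac{148677181}{61} \approx 2.4373 \cdot 10^{6}$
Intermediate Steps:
$h{\left(Z,o \right)} = \frac{Z}{o}$ ($h{\left(Z,o \right)} = \frac{2 Z}{2 o} = 2 Z \frac{1}{2 o} = \frac{Z}{o}$)
$j{\left(286 \right)} - \left(\left(h{\left(40,244 \right)} - 1407440\right) - 1029605\right) = 286 - \left(\left(\frac{40}{244} - 1407440\right) - 1029605\right) = 286 - \left(\left(40 \cdot \frac{1}{244} - 1407440\right) - 1029605\right) = 286 - \left(\left(\frac{10}{61} - 1407440\right) - 1029605\right) = 286 - \left(- \frac{85853830}{61} - 1029605\right) = 286 - - \frac{148659735}{61} = 286 + \frac{148659735}{61} = \frac{148677181}{61}$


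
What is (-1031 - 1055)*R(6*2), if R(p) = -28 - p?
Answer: 83440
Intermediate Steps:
(-1031 - 1055)*R(6*2) = (-1031 - 1055)*(-28 - 6*2) = -2086*(-28 - 1*12) = -2086*(-28 - 12) = -2086*(-40) = 83440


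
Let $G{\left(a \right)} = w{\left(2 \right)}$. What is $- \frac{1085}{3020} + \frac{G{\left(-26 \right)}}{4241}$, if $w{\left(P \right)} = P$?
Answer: $- \frac{919089}{2561564} \approx -0.3588$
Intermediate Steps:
$G{\left(a \right)} = 2$
$- \frac{1085}{3020} + \frac{G{\left(-26 \right)}}{4241} = - \frac{1085}{3020} + \frac{2}{4241} = \left(-1085\right) \frac{1}{3020} + 2 \cdot \frac{1}{4241} = - \frac{217}{604} + \frac{2}{4241} = - \frac{919089}{2561564}$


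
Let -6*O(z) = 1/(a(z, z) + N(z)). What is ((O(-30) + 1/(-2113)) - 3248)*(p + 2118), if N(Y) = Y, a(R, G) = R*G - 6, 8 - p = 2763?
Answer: 22663137405181/10953792 ≈ 2.0690e+6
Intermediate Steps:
p = -2755 (p = 8 - 1*2763 = 8 - 2763 = -2755)
a(R, G) = -6 + G*R (a(R, G) = G*R - 6 = -6 + G*R)
O(z) = -1/(6*(-6 + z + z²)) (O(z) = -1/(6*((-6 + z*z) + z)) = -1/(6*((-6 + z²) + z)) = -1/(6*(-6 + z + z²)))
((O(-30) + 1/(-2113)) - 3248)*(p + 2118) = ((-1/(-36 + 6*(-30) + 6*(-30)²) + 1/(-2113)) - 3248)*(-2755 + 2118) = ((-1/(-36 - 180 + 6*900) - 1/2113) - 3248)*(-637) = ((-1/(-36 - 180 + 5400) - 1/2113) - 3248)*(-637) = ((-1/5184 - 1/2113) - 3248)*(-637) = (-7297/10953792 - 3248)*(-637) = -35577923713/10953792*(-637) = 22663137405181/10953792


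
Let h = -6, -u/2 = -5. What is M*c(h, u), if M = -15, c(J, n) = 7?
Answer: -105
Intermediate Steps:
u = 10 (u = -2*(-5) = 10)
M*c(h, u) = -15*7 = -105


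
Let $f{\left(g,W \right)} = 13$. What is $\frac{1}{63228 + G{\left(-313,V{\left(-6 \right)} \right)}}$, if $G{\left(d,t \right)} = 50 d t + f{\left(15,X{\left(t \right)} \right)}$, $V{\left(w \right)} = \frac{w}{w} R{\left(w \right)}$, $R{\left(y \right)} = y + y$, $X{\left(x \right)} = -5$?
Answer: $\frac{1}{251041} \approx 3.9834 \cdot 10^{-6}$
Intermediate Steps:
$R{\left(y \right)} = 2 y$
$V{\left(w \right)} = 2 w$ ($V{\left(w \right)} = \frac{w}{w} 2 w = 1 \cdot 2 w = 2 w$)
$G{\left(d,t \right)} = 13 + 50 d t$ ($G{\left(d,t \right)} = 50 d t + 13 = 13 + 50 d t$)
$\frac{1}{63228 + G{\left(-313,V{\left(-6 \right)} \right)}} = \frac{1}{63228 + \left(13 + 50 \left(-313\right) 2 \left(-6\right)\right)} = \frac{1}{63228 + \left(13 + 50 \left(-313\right) \left(-12\right)\right)} = \frac{1}{63228 + \left(13 + 187800\right)} = \frac{1}{63228 + 187813} = \frac{1}{251041}$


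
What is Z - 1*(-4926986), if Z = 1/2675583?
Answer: 13182559982839/2675583 ≈ 4.9270e+6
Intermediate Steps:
Z = 1/2675583 ≈ 3.7375e-7
Z - 1*(-4926986) = 1/2675583 - 1*(-4926986) = 1/2675583 + 4926986 = 13182559982839/2675583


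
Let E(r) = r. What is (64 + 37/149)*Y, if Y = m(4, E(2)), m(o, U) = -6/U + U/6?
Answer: -25528/149 ≈ -171.33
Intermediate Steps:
m(o, U) = -6/U + U/6 (m(o, U) = -6/U + U*(1/6) = -6/U + U/6)
Y = -8/3 (Y = -6/2 + (1/6)*2 = -6*1/2 + 1/3 = -3 + 1/3 = -8/3 ≈ -2.6667)
(64 + 37/149)*Y = (64 + 37/149)*(-8/3) = (9573/149)*(-8/3) = -25528/149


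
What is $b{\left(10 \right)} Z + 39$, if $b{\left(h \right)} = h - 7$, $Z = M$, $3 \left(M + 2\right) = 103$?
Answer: $136$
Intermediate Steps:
$M = \frac{97}{3}$ ($M = -2 + \frac{1}{3} \cdot 103 = -2 + \frac{103}{3} = \frac{97}{3} \approx 32.333$)
$Z = \frac{97}{3} \approx 32.333$
$b{\left(h \right)} = -7 + h$ ($b{\left(h \right)} = h - 7 = -7 + h$)
$b{\left(10 \right)} Z + 39 = \left(-7 + 10\right) \frac{97}{3} + 39 = 3 \cdot \frac{97}{3} + 39 = 97 + 39 = 136$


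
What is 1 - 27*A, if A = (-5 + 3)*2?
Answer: 109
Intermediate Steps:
A = -4 (A = -2*2 = -4)
1 - 27*A = 1 - 27*(-4) = 1 + 108 = 109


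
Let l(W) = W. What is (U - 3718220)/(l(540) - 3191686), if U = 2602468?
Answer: 557876/1595573 ≈ 0.34964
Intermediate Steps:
(U - 3718220)/(l(540) - 3191686) = (2602468 - 3718220)/(540 - 3191686) = -1115752/(-3191146) = -1115752*(-1/3191146) = 557876/1595573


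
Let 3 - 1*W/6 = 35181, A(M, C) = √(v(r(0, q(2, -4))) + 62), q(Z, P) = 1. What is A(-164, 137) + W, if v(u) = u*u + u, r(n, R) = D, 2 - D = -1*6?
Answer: -211068 + √134 ≈ -2.1106e+5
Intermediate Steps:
D = 8 (D = 2 - (-1)*6 = 2 - 1*(-6) = 2 + 6 = 8)
r(n, R) = 8
v(u) = u + u² (v(u) = u² + u = u + u²)
A(M, C) = √134 (A(M, C) = √(8*(1 + 8) + 62) = √(8*9 + 62) = √(72 + 62) = √134)
W = -211068 (W = 18 - 6*35181 = 18 - 211086 = -211068)
A(-164, 137) + W = √134 - 211068 = -211068 + √134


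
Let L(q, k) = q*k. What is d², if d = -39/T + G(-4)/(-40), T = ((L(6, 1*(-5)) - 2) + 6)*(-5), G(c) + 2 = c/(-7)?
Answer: 1369/19600 ≈ 0.069847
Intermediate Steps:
L(q, k) = k*q
G(c) = -2 - c/7 (G(c) = -2 + c/(-7) = -2 + c*(-⅐) = -2 - c/7)
T = 130 (T = (((1*(-5))*6 - 2) + 6)*(-5) = ((-5*6 - 2) + 6)*(-5) = ((-30 - 2) + 6)*(-5) = (-32 + 6)*(-5) = -26*(-5) = 130)
d = -37/140 (d = -39/130 + (-2 - ⅐*(-4))/(-40) = -39*1/130 + (-2 + 4/7)*(-1/40) = -3/10 - 10/7*(-1/40) = -3/10 + 1/28 = -37/140 ≈ -0.26429)
d² = (-37/140)² = 1369/19600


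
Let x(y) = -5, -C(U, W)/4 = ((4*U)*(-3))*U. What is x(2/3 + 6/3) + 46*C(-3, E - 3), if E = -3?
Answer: 19867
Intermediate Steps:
C(U, W) = 48*U**2 (C(U, W) = -4*(4*U)*(-3)*U = -4*(-12*U)*U = -(-48)*U**2 = 48*U**2)
x(2/3 + 6/3) + 46*C(-3, E - 3) = -5 + 46*(48*(-3)**2) = -5 + 46*(48*9) = -5 + 46*432 = -5 + 19872 = 19867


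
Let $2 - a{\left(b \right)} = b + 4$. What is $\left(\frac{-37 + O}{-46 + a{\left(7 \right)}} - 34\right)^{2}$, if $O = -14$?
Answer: $\frac{3308761}{3025} \approx 1093.8$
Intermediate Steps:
$a{\left(b \right)} = -2 - b$ ($a{\left(b \right)} = 2 - \left(b + 4\right) = 2 - \left(4 + b\right) = -2 - b$)
$\left(\frac{-37 + O}{-46 + a{\left(7 \right)}} - 34\right)^{2} = \left(\frac{-37 - 14}{-46 - 9} - 34\right)^{2} = \left(- \frac{51}{-46 - 9} - 34\right)^{2} = \left(- \frac{51}{-55} - 34\right)^{2} = \left(\left(-51\right) \left(- \frac{1}{55}\right) - 34\right)^{2} = \left(\frac{51}{55} - 34\right)^{2} = \left(- \frac{1819}{55}\right)^{2} = \frac{3308761}{3025}$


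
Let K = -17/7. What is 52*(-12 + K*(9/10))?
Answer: -25818/35 ≈ -737.66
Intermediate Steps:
K = -17/7 (K = -17*1/7 = -17/7 ≈ -2.4286)
52*(-12 + K*(9/10)) = 52*(-12 - 153/(7*10)) = 52*(-12 - 17/7*9/10) = 52*(-12 - 153/70) = 52*(-993/70) = -25818/35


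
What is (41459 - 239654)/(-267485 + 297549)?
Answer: -198195/30064 ≈ -6.5924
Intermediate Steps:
(41459 - 239654)/(-267485 + 297549) = -198195/30064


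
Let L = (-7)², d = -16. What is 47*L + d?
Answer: 2287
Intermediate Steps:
L = 49
47*L + d = 47*49 - 16 = 2303 - 16 = 2287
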